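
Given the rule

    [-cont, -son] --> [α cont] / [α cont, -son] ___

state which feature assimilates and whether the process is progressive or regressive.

progressive manner assimilation

The shared variable α links the value of [cont] on the target to that of the neighbouring obstruent. [cont] distinguishes stops from fricatives — a manner-of-articulation feature — so this is manner assimilation.
Since the environment is written before the underscore, the trigger precedes the target; the direction is progressive.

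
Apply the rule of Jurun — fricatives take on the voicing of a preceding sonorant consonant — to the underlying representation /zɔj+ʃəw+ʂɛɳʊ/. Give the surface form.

The rule targets /ʃ/ (voiceless postalveolar fricative), which sits after the trigger /j/ (voiced).
Changing only its voicing to voiced gives [ʒ] — the voiced postalveolar fricative.
At the second juncture, /ʂ/ likewise becomes [ʐ] adjacent to /w/.

[zɔjʒəwʐɛɳʊ]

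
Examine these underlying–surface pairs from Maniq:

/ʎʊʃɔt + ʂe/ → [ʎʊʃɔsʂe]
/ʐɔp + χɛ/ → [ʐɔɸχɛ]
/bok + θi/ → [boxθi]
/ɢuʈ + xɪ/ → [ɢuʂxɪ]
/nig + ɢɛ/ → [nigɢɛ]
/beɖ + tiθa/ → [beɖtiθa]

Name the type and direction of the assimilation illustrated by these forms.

The segment that alternates is /t/, which surfaces as [s] when adjacent to /ʂ/.
The change stop → fricative matches the manner of the following /ʂ/, identifying this as manner assimilation.
Place and voice are unchanged, so the assimilation is partial, not total.
The other alternating forms pattern the same way: /p/ → [ɸ] before /χ/ (stop → fricative, matching a fricative); /k/ → [x] before /θ/ (stop → fricative, matching a fricative); /ʈ/ → [ʂ] before /x/ (stop → fricative, matching a fricative) — only manner changes, and always toward the following segment.
Nothing changes in [nigɢɛ], [beɖtiθa]: there the adjacent consonants already agree in manner (/g/ and /ɢ/ are both stops; /ɖ/ and /t/ are both stops), so these forms are consistent with the same rule.
Since the segment that changes precedes the conditioning segment, the assimilation is regressive.

regressive manner assimilation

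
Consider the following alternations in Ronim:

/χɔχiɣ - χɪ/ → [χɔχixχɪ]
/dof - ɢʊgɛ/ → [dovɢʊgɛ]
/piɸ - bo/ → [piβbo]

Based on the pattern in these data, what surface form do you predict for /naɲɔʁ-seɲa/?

[naɲɔχseɲa]

The data show regressive voicing assimilation: /ɣ/ → [x] before /χ/; /f/ → [v] before /ɢ/; /ɸ/ → [β] before /b/. In each pair only voicing changes, matching the following consonant, while place and manner stay constant.
/ʁ/ is a voiced uvular fricative. The following trigger /s/ is voiceless, so /ʁ/ must become voiceless as well.
A voiceless uvular fricative is [χ], so the surface segment is [χ].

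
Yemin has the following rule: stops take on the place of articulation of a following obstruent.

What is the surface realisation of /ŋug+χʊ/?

The rule targets /g/ (voiced velar stop), which sits before the trigger /χ/ (uvular).
The voiced uvular stop is [ɢ], so /g/ → [ɢ].

[ŋuɢχʊ]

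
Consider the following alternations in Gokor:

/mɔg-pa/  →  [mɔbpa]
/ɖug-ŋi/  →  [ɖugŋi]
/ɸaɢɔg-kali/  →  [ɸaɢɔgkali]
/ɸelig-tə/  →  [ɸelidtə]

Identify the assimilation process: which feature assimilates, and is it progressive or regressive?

Underlying /g/ is realised as [b] next to /p/; /p/ itself does not change.
/g/ is velar while /p/ is bilabial; the output [b] is bilabial, matching the trigger — so the feature that spreads is place.
Manner and voice are unchanged, so the assimilation is partial, not total.
Checking the remaining alternation: /g/ → [d] before /t/ (velar → alveolar, matching alveolar) — only place changes, and always toward the following segment.
No alternation appears in [ɖugŋi], [ɸaɢɔgkali]: there the adjacent consonants already agree in place (/g/ and /ŋ/ are both velar; /g/ and /k/ are both velar), so these forms are consistent with the same rule.
Since the segment that changes precedes the conditioning segment, the assimilation is regressive.

regressive place assimilation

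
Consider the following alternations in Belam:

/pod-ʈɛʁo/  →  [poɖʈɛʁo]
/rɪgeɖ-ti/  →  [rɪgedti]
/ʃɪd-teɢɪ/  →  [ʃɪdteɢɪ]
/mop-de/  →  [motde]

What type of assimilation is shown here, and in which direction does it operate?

The segment that alternates is /d/, which surfaces as [ɖ] when adjacent to /ʈ/.
The change alveolar → retroflex matches the place of the following /ʈ/, identifying this as place assimilation.
Manner and voice are unchanged, so the assimilation is partial, not total.
Checking the remaining alternations: /ɖ/ → [d] before /t/ (retroflex → alveolar, matching alveolar); /p/ → [t] before /d/ (bilabial → alveolar, matching alveolar) — only place changes, and always toward the following segment.
No alternation appears in [ʃɪdteɢɪ]: there the adjacent consonants already agree in place (/d/ and /t/ are both alveolar), so this form is consistent with the same rule.
Since the segment that changes precedes the conditioning segment, the assimilation is regressive.

regressive place assimilation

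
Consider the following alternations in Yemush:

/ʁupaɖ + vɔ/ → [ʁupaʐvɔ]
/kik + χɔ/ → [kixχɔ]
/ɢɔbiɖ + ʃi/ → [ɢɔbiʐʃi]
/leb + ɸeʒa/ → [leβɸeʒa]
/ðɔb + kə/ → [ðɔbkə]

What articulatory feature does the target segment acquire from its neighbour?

Underlying /ɖ/ is realised as [ʐ] next to /v/; /v/ itself does not change.
The change stop → fricative matches the manner of the following /v/, identifying this as manner assimilation.
Checking the remaining alternations: /k/ → [x] before /χ/ (stop → fricative, matching a fricative); /ɖ/ → [ʐ] before /ʃ/ (stop → fricative, matching a fricative); /b/ → [β] before /ɸ/ (stop → fricative, matching a fricative) — only manner changes, and always toward the following segment.
Nothing changes in [ðɔbkə]: there the adjacent consonants already agree in manner (/b/ and /k/ are both stops), so this form is consistent with the same rule.

manner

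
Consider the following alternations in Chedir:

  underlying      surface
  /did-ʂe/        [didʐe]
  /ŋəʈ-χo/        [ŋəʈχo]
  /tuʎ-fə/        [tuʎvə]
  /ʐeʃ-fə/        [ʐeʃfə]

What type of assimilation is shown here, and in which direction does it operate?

Underlying /ʂ/ is realised as [ʐ] next to /d/; /d/ itself does not change.
The change voiceless → voiced matches the voicing of the preceding /d/, identifying this as voicing assimilation.
Place and manner are unchanged, so the assimilation is partial, not total.
Checking the remaining alternation: /f/ → [v] after /ʎ/ (voiceless → voiced, matching voiced) — only voicing changes, and always toward the preceding segment.
No alternation appears in [ŋəʈχo], [ʐeʃfə]: there the adjacent consonants already agree in voicing (/χ/ and /ʈ/ are both voiceless; /f/ and /ʃ/ are both voiceless), so these forms are consistent with the same rule.
Since the segment that changes follows the conditioning segment, the assimilation is progressive.

progressive voicing assimilation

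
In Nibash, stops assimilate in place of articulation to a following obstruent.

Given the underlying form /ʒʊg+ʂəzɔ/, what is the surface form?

[ʒʊɖʂəzɔ]

The rule targets /g/ (voiced velar stop), which sits before the trigger /ʂ/ (retroflex).
The voiced retroflex stop is [ɖ], so /g/ → [ɖ].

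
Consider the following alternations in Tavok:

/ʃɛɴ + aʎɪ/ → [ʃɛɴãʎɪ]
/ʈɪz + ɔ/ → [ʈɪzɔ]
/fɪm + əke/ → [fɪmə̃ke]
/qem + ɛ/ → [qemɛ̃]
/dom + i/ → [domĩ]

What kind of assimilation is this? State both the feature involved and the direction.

progressive nasality assimilation (vowel nasalisation)

The vowel /a/ surfaces as nasalised [ã] next to the preceding nasal /ɴ/ — it has acquired the [+nasal] feature of its neighbour.
Likewise in the remaining data: /ə/ → [ə̃] after /m/; /ɛ/ → [ɛ̃] after /m/; /i/ → [ĩ] after /m/ — each time a vowel is nasalised next to a preceding nasal.
No change occurs in [ʈɪzɔ] because the vowel at the boundary is adjacent to an oral consonant, not a nasal (/ɔ/ next to /z/).
Because the conditioning nasal is to the left of the vowel that changes, the process is progressive (perseverative).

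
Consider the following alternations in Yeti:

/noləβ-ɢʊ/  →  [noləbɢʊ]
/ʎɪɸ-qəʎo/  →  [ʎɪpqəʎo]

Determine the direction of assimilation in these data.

regressive

Comparing underlying and surface forms, /β/ → [b] is the alternation; the neighbouring /ɢ/ is constant.
The change fricative → stop matches the manner of the following /ɢ/, identifying this as manner assimilation.
The same holds elsewhere in the data: /ɸ/ → [p] before /q/ (fricative → stop, matching a stop) — only manner changes, and always toward the following segment.
Since the segment that changes precedes the conditioning segment, the assimilation is regressive.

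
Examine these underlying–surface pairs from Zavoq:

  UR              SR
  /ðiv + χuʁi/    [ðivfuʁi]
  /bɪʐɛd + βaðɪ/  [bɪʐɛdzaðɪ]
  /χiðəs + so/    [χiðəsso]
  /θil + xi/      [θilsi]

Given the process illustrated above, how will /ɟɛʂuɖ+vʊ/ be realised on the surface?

The data show progressive place assimilation: /χ/ → [f] after /v/; /β/ → [z] after /d/; /x/ → [s] after /l/. In each pair only place changes, matching the preceding consonant, while manner and voice stay constant.
Nothing changes in [χiðəsso]: there the adjacent consonants already agree in place (/s/ and /s/ are both alveolar), so this form is consistent with the same rule.
The rule targets /v/ (voiced labiodental fricative), which sits after the trigger /ɖ/ (retroflex).
A voiced retroflex fricative is [ʐ], so the surface segment is [ʐ].

[ɟɛʂuɖʐʊ]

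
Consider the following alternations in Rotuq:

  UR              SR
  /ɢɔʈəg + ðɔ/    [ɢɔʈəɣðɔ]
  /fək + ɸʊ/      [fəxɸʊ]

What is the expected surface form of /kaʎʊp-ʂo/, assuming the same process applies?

[kaʎʊɸʂo]

The data show regressive manner assimilation: /g/ → [ɣ] before /ð/; /k/ → [x] before /ɸ/. In each pair only manner changes, matching the following consonant, while place and voice stay constant.
The rule targets /p/ (voiceless bilabial stop), which sits before the trigger /ʂ/ (fricative).
Changing only its manner to fricative gives [ɸ] — the voiceless bilabial fricative.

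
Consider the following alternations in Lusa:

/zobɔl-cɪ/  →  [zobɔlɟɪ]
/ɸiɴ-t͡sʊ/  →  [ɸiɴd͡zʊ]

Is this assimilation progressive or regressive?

progressive

Underlying /c/ is realised as [ɟ] next to /l/; /l/ itself does not change.
The change voiceless → voiced matches the voicing of the preceding /l/, identifying this as voicing assimilation.
Checking the remaining alternation: /t͡s/ → [d͡z] after /ɴ/ (voiceless → voiced, matching voiced) — only voicing changes, and always toward the preceding segment.
Since the segment that changes follows the conditioning segment, the assimilation is progressive.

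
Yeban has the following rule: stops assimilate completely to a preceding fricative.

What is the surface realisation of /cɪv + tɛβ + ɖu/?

/t/ is the segment targeted by the rule; it sits immediately after /v/, so it assimilates completely and surfaces as [v].
At the second juncture, /ɖ/ likewise becomes [β] adjacent to /β/.

[cɪvvɛββu]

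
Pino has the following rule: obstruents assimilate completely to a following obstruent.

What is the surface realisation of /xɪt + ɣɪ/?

/t/ is the segment targeted by the rule; it sits immediately before /ɣ/, so it assimilates completely and surfaces as [ɣ].

[xɪɣɣɪ]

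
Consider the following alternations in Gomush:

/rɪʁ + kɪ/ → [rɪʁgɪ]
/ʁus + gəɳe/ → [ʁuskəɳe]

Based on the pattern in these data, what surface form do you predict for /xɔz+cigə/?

[xɔzɟigə]

The data show progressive voicing assimilation: /k/ → [g] after /ʁ/; /g/ → [k] after /s/. In each pair only voicing changes, matching the preceding consonant, while place and manner stay constant.
/c/ is a voiceless palatal stop. The preceding trigger /z/ is voiced, so /c/ must become voiced as well.
Changing only its voicing to voiced gives [ɟ] — the voiced palatal stop.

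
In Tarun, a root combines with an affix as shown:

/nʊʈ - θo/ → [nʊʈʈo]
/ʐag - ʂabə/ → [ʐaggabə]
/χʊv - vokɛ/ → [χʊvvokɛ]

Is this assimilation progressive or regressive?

Comparing underlying and surface forms, /θ/ → [ʈ] is the alternation; the neighbouring /ʈ/ is constant.
The output [ʈ] is identical to the trigger /ʈ/ — every feature (place, manner, voicing) has been copied — so this is total assimilation.
The other form behaves the same way: /ʂ/ → [g] after /g/ — in each case the output is a copy of the preceding consonant.
In [χʊvvokɛ] the two consonants at the boundary are already identical (/v/ + /v/), so the rule applies vacuously and nothing changes.
Since the segment that changes follows the conditioning segment, the assimilation is progressive.

progressive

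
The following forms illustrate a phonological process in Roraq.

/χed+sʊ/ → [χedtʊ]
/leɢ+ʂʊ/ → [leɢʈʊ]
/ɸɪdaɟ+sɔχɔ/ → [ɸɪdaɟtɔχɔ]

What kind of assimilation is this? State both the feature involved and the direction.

progressive manner assimilation

Underlying /s/ is realised as [t] next to /d/; /d/ itself does not change.
The change fricative → stop matches the manner of the preceding /d/, identifying this as manner assimilation.
Place and voice are unchanged, so the assimilation is partial, not total.
Checking the remaining alternations: /ʂ/ → [ʈ] after /ɢ/ (fricative → stop, matching a stop); /s/ → [t] after /ɟ/ (fricative → stop, matching a stop) — only manner changes, and always toward the preceding segment.
The trigger is the preceding segment, so the direction is progressive (perseverative).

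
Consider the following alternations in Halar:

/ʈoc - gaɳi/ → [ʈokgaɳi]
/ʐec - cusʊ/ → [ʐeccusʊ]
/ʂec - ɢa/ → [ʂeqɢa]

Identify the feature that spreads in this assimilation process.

place

Comparing underlying and surface forms, /c/ → [k] is the alternation; the neighbouring /g/ is constant.
/c/ is palatal while /g/ is velar; the output [k] is velar, matching the trigger — so the feature that spreads is place.
The same holds elsewhere in the data: /c/ → [q] before /ɢ/ (palatal → uvular, matching uvular) — only place changes, and always toward the following segment.
No alternation appears in [ʐeccusʊ]: there the adjacent consonants already agree in place (/c/ and /c/ are both palatal), so this form is consistent with the same rule.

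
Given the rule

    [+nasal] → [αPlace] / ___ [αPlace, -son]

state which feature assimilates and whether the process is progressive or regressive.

regressive place assimilation

The rule copies the place features (abbreviated [Place]) from the environment onto the target, so the assimilating feature is place.
Since the environment is written after the underscore, the trigger follows the target; the direction is regressive.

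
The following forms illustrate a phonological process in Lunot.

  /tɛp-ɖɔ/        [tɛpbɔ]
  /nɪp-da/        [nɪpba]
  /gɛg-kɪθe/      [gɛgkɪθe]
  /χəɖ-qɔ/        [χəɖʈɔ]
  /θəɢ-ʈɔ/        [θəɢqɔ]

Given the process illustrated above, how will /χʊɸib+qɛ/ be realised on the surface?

The data show progressive place assimilation: /ɖ/ → [b] after /p/; /d/ → [b] after /p/; /q/ → [ʈ] after /ɖ/; /ʈ/ → [q] after /ɢ/. In each pair only place changes, matching the preceding consonant, while manner and voice stay constant.
No alternation appears in [gɛgkɪθe]: there the adjacent consonants already agree in place (/k/ and /g/ are both velar), so this form is consistent with the same rule.
The rule targets /q/ (voiceless uvular stop), which sits after the trigger /b/ (bilabial).
The voiceless bilabial stop is [p], so /q/ → [p].

[χʊɸibpɛ]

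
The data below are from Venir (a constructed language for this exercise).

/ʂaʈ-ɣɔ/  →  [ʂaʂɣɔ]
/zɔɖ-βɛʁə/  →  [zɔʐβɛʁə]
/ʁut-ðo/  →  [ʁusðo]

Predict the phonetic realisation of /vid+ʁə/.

The data show regressive manner assimilation: /ʈ/ → [ʂ] before /ɣ/; /ɖ/ → [ʐ] before /β/; /t/ → [s] before /ð/. In each pair only manner changes, matching the following consonant, while place and voice stay constant.
/d/ is a voiced alveolar stop. The following trigger /ʁ/ is a fricative, so /d/ must become a fricative as well.
The voiced alveolar fricative is [z], so /d/ → [z].

[vizʁə]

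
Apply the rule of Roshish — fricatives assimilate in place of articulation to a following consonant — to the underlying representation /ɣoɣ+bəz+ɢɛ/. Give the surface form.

[ɣoβbəʁɢɛ]

/ɣ/ is a voiced velar fricative. The following trigger /b/ is bilabial, so /ɣ/ must become bilabial as well.
A voiced bilabial fricative is [β], so the surface segment is [β].
At the second juncture, /z/ likewise becomes [ʁ] adjacent to /ɢ/.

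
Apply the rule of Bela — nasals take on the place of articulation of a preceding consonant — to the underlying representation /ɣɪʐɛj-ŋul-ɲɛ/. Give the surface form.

[ɣɪʐɛjɲulnɛ]

/ŋ/ is a voiced velar nasal. The preceding trigger /j/ is palatal, so /ŋ/ must become palatal as well.
A voiced palatal nasal is [ɲ], so the surface segment is [ɲ].
At the second juncture, /ɲ/ likewise becomes [n] adjacent to /l/.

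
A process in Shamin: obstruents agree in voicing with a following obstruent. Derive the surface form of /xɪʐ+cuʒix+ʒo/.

[xɪʂcuʒiɣʒo]

/ʐ/ is a voiced retroflex fricative. The following trigger /c/ is voiceless, so /ʐ/ must become voiceless as well.
The voiceless retroflex fricative is [ʂ], so /ʐ/ → [ʂ].
The same rule applies at the second boundary: /x/ → [ɣ] next to /ʒ/.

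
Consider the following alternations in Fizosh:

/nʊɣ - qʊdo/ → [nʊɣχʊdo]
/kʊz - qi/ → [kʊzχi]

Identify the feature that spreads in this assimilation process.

manner

Comparing underlying and surface forms, /q/ → [χ] is the alternation; the neighbouring /ɣ/ is constant.
/q/ is a stop while /ɣ/ is a fricative; the output [χ] is a fricative, matching the trigger — so the feature that spreads is manner.
The same holds elsewhere in the data: /q/ → [χ] after /z/ (stop → fricative, matching a fricative) — only manner changes, and always toward the preceding segment.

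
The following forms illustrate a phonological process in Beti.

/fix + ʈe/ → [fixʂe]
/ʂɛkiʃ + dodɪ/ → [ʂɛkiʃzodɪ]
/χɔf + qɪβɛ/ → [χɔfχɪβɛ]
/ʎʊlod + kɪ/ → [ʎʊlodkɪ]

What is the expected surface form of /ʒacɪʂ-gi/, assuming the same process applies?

The data show progressive manner assimilation: /ʈ/ → [ʂ] after /x/; /d/ → [z] after /ʃ/; /q/ → [χ] after /f/. In each pair only manner changes, matching the preceding consonant, while place and voice stay constant.
No alternation appears in [ʎʊlodkɪ]: there the adjacent consonants already agree in manner (/k/ and /d/ are both stops), so this form is consistent with the same rule.
The rule targets /g/ (voiced velar stop), which sits after the trigger /ʂ/ (fricative).
Changing only its manner to fricative gives [ɣ] — the voiced velar fricative.

[ʒacɪʂɣi]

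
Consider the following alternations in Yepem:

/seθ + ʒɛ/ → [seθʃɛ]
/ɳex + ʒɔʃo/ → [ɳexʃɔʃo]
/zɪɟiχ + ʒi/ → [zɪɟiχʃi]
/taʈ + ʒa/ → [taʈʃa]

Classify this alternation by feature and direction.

progressive voicing assimilation

Comparing underlying and surface forms, /ʒ/ → [ʃ] is the alternation; the neighbouring /θ/ is constant.
/ʒ/ is voiced while /θ/ is voiceless; the output [ʃ] is voiceless, matching the trigger — so the feature that spreads is voicing.
Place and manner are unchanged, so the assimilation is partial, not total.
The same holds elsewhere in the data: /ʒ/ → [ʃ] after /x/ (voiced → voiceless, matching voiceless); /ʒ/ → [ʃ] after /χ/ (voiced → voiceless, matching voiceless); /ʒ/ → [ʃ] after /ʈ/ (voiced → voiceless, matching voiceless) — only voicing changes, and always toward the preceding segment.
Since the segment that changes follows the conditioning segment, the assimilation is progressive.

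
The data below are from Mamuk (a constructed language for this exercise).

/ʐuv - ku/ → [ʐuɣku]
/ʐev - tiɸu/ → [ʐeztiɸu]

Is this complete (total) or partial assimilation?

partial assimilation

Underlying /v/ is realised as [ɣ] next to /k/; /k/ itself does not change.
/v/ is labiodental while /k/ is velar; the output [ɣ] is velar, matching the trigger — so the feature that spreads is place.
Manner and voice are unchanged, so the assimilation is partial, not total.
The other alternating form patterns the same way: /v/ → [z] before /t/ (labiodental → alveolar, matching alveolar) — only place changes, and always toward the following segment.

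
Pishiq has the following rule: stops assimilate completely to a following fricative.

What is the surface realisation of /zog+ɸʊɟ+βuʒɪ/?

/g/ is the segment targeted by the rule; it sits immediately before /ɸ/, so it assimilates completely and surfaces as [ɸ].
At the second juncture, /ɟ/ likewise becomes [β] adjacent to /β/.

[zoɸɸʊββuʒɪ]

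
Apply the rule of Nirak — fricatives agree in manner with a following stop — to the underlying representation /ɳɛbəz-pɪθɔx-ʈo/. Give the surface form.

[ɳɛbədpɪθɔkʈo]

/z/ is a voiced alveolar fricative. The following trigger /p/ is a stop, so /z/ must become a stop as well.
The voiced alveolar stop is [d], so /z/ → [d].
The same rule applies at the second boundary: /x/ → [k] next to /ʈ/.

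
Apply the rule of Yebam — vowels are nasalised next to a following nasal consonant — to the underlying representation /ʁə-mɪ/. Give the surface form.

[ʁə̃mɪ]

/ə/ sits next to the nasal /m/ and is therefore nasalised to [ə̃].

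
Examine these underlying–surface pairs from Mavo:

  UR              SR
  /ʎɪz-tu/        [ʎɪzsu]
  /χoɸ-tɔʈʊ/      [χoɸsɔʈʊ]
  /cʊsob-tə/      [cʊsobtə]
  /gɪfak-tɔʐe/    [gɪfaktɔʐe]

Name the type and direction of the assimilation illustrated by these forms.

The segment that alternates is /t/, which surfaces as [s] when adjacent to /z/.
The change stop → fricative matches the manner of the preceding /z/, identifying this as manner assimilation.
Place and voice are unchanged, so the assimilation is partial, not total.
Checking the remaining alternation: /t/ → [s] after /ɸ/ (stop → fricative, matching a fricative) — only manner changes, and always toward the preceding segment.
Nothing changes in [cʊsobtə], [gɪfaktɔʐe]: there the adjacent consonants already agree in manner (/t/ and /b/ are both stops; /t/ and /k/ are both stops), so these forms are consistent with the same rule.
Since the segment that changes follows the conditioning segment, the assimilation is progressive.

progressive manner assimilation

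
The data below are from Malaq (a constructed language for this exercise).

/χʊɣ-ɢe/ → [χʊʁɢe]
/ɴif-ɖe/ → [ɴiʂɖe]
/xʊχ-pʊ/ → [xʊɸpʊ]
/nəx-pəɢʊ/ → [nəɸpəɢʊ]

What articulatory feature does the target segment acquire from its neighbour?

The segment that alternates is /ɣ/, which surfaces as [ʁ] when adjacent to /ɢ/.
/ɣ/ is velar while /ɢ/ is uvular; the output [ʁ] is uvular, matching the trigger — so the feature that spreads is place.
The other alternating forms pattern the same way: /f/ → [ʂ] before /ɖ/ (labiodental → retroflex, matching retroflex); /χ/ → [ɸ] before /p/ (uvular → bilabial, matching bilabial); /x/ → [ɸ] before /p/ (velar → bilabial, matching bilabial) — only place changes, and always toward the following segment.

place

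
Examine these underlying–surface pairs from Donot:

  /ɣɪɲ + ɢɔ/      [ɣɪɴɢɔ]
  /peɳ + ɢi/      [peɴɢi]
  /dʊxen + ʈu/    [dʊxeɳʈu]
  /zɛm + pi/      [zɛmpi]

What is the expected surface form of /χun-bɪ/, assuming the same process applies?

The data show regressive place assimilation: /ɲ/ → [ɴ] before /ɢ/; /ɳ/ → [ɴ] before /ɢ/; /n/ → [ɳ] before /ʈ/. In each pair only place changes, matching the following consonant, while manner and voice stay constant.
No alternation appears in [zɛmpi]: there the adjacent consonants already agree in place (/m/ and /p/ are both bilabial), so this form is consistent with the same rule.
/n/ is a voiced alveolar nasal. The following trigger /b/ is bilabial, so /n/ must become bilabial as well.
The voiced bilabial nasal is [m], so /n/ → [m].

[χumbɪ]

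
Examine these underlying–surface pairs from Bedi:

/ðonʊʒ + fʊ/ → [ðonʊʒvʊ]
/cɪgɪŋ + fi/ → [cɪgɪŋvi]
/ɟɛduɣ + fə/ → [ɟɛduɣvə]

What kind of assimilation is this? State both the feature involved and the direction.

Comparing underlying and surface forms, /f/ → [v] is the alternation; the neighbouring /ʒ/ is constant.
The change voiceless → voiced matches the voicing of the preceding /ʒ/, identifying this as voicing assimilation.
Place and manner are unchanged, so the assimilation is partial, not total.
The other alternating forms pattern the same way: /f/ → [v] after /ŋ/ (voiceless → voiced, matching voiced); /f/ → [v] after /ɣ/ (voiceless → voiced, matching voiced) — only voicing changes, and always toward the preceding segment.
Since the segment that changes follows the conditioning segment, the assimilation is progressive.

progressive voicing assimilation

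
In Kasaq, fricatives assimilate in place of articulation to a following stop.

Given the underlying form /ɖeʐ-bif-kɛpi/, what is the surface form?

[ɖeβbixkɛpi]

/ʐ/ is a voiced retroflex fricative. The following trigger /b/ is bilabial, so /ʐ/ must become bilabial as well.
The voiced bilabial fricative is [β], so /ʐ/ → [β].
The same rule applies at the second boundary: /f/ → [x] next to /k/.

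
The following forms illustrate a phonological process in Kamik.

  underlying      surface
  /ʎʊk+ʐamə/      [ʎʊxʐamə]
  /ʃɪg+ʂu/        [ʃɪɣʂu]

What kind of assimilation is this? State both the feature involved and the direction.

regressive manner assimilation

The segment that alternates is /k/, which surfaces as [x] when adjacent to /ʐ/.
The change stop → fricative matches the manner of the following /ʐ/, identifying this as manner assimilation.
Place and voice are unchanged, so the assimilation is partial, not total.
Checking the remaining alternation: /g/ → [ɣ] before /ʂ/ (stop → fricative, matching a fricative) — only manner changes, and always toward the following segment.
The trigger is the following segment, so the direction is regressive (anticipatory).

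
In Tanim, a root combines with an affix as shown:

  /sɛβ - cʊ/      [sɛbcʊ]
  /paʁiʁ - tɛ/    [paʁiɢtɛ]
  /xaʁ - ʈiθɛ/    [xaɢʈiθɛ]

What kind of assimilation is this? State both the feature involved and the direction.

regressive manner assimilation

Comparing underlying and surface forms, /β/ → [b] is the alternation; the neighbouring /c/ is constant.
The change fricative → stop matches the manner of the following /c/, identifying this as manner assimilation.
Place and voice are unchanged, so the assimilation is partial, not total.
The other alternating forms pattern the same way: /ʁ/ → [ɢ] before /t/ (fricative → stop, matching a stop); /ʁ/ → [ɢ] before /ʈ/ (fricative → stop, matching a stop) — only manner changes, and always toward the following segment.
The trigger is the following segment, so the direction is regressive (anticipatory).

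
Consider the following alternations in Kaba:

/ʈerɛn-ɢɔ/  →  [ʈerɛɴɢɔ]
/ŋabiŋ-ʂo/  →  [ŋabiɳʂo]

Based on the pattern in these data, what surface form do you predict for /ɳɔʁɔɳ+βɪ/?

[ɳɔʁɔmβɪ]

The data show regressive place assimilation: /n/ → [ɴ] before /ɢ/; /ŋ/ → [ɳ] before /ʂ/. In each pair only place changes, matching the following consonant, while manner and voice stay constant.
/ɳ/ is a voiced retroflex nasal. The following trigger /β/ is bilabial, so /ɳ/ must become bilabial as well.
Changing only its place to bilabial gives [m] — the voiced bilabial nasal.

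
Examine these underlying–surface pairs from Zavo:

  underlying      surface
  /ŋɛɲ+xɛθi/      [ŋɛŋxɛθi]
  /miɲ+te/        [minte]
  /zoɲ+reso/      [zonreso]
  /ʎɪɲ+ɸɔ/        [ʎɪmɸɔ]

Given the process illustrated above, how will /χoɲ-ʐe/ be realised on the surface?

The data show regressive place assimilation: /ɲ/ → [ŋ] before /x/; /ɲ/ → [n] before /t/; /ɲ/ → [n] before /r/; /ɲ/ → [m] before /ɸ/. In each pair only place changes, matching the following consonant, while manner and voice stay constant.
/ɲ/ is a voiced palatal nasal. The following trigger /ʐ/ is retroflex, so /ɲ/ must become retroflex as well.
Changing only its place to retroflex gives [ɳ] — the voiced retroflex nasal.

[χoɳʐe]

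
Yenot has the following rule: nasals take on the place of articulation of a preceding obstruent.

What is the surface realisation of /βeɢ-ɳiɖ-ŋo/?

[βeɢɴiɖɳo]

The rule targets /ɳ/ (voiced retroflex nasal), which sits after the trigger /ɢ/ (uvular).
The voiced uvular nasal is [ɴ], so /ɳ/ → [ɴ].
At the second juncture, /ŋ/ likewise becomes [ɳ] adjacent to /ɖ/.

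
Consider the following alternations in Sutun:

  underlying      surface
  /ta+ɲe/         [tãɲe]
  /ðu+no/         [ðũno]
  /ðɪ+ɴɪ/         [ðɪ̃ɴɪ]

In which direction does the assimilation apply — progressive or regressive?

regressive

The vowel /a/ surfaces as nasalised [ã] next to the following nasal /ɲ/ — it has acquired the [+nasal] feature of its neighbour.
The other forms show the same pattern: /u/ → [ũ] before /n/; /ɪ/ → [ɪ̃] before /ɴ/ — each time a vowel is nasalised next to a following nasal.
Because the conditioning nasal is to the right of the vowel that changes, the process is regressive (anticipatory).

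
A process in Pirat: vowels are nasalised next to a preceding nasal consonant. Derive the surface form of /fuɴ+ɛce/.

The vowel /ɛ/ is adjacent to the preceding nasal /ɴ/, so it acquires [+nasal] and surfaces as [ɛ̃].

[fuɴɛ̃ce]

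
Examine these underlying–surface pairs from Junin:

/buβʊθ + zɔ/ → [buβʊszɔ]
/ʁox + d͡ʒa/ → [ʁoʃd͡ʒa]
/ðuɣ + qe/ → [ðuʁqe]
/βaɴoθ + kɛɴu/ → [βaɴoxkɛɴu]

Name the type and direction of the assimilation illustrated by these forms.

The segment that alternates is /θ/, which surfaces as [s] when adjacent to /z/.
/θ/ is dental while /z/ is alveolar; the output [s] is alveolar, matching the trigger — so the feature that spreads is place.
Manner and voice are unchanged, so the assimilation is partial, not total.
The same holds elsewhere in the data: /x/ → [ʃ] before /d͡ʒ/ (velar → postalveolar, matching postalveolar); /ɣ/ → [ʁ] before /q/ (velar → uvular, matching uvular); /θ/ → [x] before /k/ (dental → velar, matching velar) — only place changes, and always toward the following segment.
The trigger is the following segment, so the direction is regressive (anticipatory).

regressive place assimilation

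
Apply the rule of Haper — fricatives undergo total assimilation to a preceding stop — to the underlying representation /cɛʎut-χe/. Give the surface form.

[cɛʎutte]

/χ/ is the segment targeted by the rule; it sits immediately after /t/, so it assimilates completely and surfaces as [t].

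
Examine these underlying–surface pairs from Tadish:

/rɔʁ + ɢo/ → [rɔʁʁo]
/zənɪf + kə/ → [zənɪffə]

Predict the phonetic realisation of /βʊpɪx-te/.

[βʊpɪxxe]

The data show progressive total assimilation (/ɢ/ → [ʁ] after /ʁ/; /k/ → [f] after /f/): in every case the target segment becomes identical to its preceding neighbour, copying more than a single feature.
/t/ is the segment targeted by the rule; it sits immediately after /x/, so it assimilates completely and surfaces as [x].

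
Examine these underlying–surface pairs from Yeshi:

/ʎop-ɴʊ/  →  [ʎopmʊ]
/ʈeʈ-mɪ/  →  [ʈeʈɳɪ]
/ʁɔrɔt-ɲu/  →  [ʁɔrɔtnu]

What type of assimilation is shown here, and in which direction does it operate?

progressive place assimilation

Comparing underlying and surface forms, /ɴ/ → [m] is the alternation; the neighbouring /p/ is constant.
/ɴ/ is uvular while /p/ is bilabial; the output [m] is bilabial, matching the trigger — so the feature that spreads is place.
Manner and voice are unchanged, so the assimilation is partial, not total.
Checking the remaining alternations: /m/ → [ɳ] after /ʈ/ (bilabial → retroflex, matching retroflex); /ɲ/ → [n] after /t/ (palatal → alveolar, matching alveolar) — only place changes, and always toward the preceding segment.
Since the segment that changes follows the conditioning segment, the assimilation is progressive.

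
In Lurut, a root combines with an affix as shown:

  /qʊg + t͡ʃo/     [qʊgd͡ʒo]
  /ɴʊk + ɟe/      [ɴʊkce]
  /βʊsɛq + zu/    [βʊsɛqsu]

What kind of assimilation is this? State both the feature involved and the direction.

progressive voicing assimilation

Comparing underlying and surface forms, /t͡ʃ/ → [d͡ʒ] is the alternation; the neighbouring /g/ is constant.
/t͡ʃ/ is voiceless while /g/ is voiced; the output [d͡ʒ] is voiced, matching the trigger — so the feature that spreads is voicing.
Place and manner are unchanged, so the assimilation is partial, not total.
The same holds elsewhere in the data: /ɟ/ → [c] after /k/ (voiced → voiceless, matching voiceless); /z/ → [s] after /q/ (voiced → voiceless, matching voiceless) — only voicing changes, and always toward the preceding segment.
The trigger is the preceding segment, so the direction is progressive (perseverative).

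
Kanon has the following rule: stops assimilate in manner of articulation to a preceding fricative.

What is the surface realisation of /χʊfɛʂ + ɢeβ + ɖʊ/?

The rule targets /ɢ/ (voiced uvular stop), which sits after the trigger /ʂ/ (fricative).
Changing only its manner to fricative gives [ʁ] — the voiced uvular fricative.
At the second juncture, /ɖ/ likewise becomes [ʐ] adjacent to /β/.

[χʊfɛʂʁeβʐʊ]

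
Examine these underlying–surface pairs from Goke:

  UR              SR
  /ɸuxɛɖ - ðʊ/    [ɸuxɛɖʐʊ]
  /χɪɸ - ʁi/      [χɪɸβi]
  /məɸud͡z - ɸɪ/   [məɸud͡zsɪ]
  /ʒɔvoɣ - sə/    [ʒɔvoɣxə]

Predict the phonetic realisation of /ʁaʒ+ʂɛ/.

The data show progressive place assimilation: /ð/ → [ʐ] after /ɖ/; /ʁ/ → [β] after /ɸ/; /ɸ/ → [s] after /d͡z/; /s/ → [x] after /ɣ/. In each pair only place changes, matching the preceding consonant, while manner and voice stay constant.
/ʂ/ is a voiceless retroflex fricative. The preceding trigger /ʒ/ is postalveolar, so /ʂ/ must become postalveolar as well.
Changing only its place to postalveolar gives [ʃ] — the voiceless postalveolar fricative.

[ʁaʒʃɛ]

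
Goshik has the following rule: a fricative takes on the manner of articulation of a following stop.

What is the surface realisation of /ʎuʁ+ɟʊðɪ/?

The rule targets /ʁ/ (voiced uvular fricative), which sits before the trigger /ɟ/ (stop).
Changing only its manner to stop gives [ɢ] — the voiced uvular stop.

[ʎuɢɟʊðɪ]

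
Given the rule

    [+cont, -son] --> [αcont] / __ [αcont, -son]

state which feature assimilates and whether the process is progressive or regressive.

regressive manner assimilation

The shared variable α links the value of [cont] on the target to that of the neighbouring obstruent. [cont] distinguishes stops from fricatives — a manner-of-articulation feature — so this is manner assimilation.
The conditioning segment sits to the right of the focus bar, meaning the trigger follows the segment that changes — regressive assimilation.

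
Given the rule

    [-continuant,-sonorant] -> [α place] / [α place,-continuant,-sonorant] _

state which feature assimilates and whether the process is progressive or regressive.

progressive place assimilation

The shared variable α links the value of the place features (abbreviated [place]) on the target to the same value on the neighbouring segment, so place is the feature that assimilates.
Since the environment is written before the underscore, the trigger precedes the target; the direction is progressive.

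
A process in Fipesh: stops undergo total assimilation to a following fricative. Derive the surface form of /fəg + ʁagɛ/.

/g/ is the segment targeted by the rule; it sits immediately before /ʁ/, so it assimilates completely and surfaces as [ʁ].

[fəʁʁagɛ]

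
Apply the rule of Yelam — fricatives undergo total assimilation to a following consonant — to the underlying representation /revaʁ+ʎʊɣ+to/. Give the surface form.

/ʁ/ is the segment targeted by the rule; it sits immediately before /ʎ/, so it assimilates completely and surfaces as [ʎ].
At the second juncture, /ɣ/ likewise becomes [t] adjacent to /t/.

[revaʎʎʊtto]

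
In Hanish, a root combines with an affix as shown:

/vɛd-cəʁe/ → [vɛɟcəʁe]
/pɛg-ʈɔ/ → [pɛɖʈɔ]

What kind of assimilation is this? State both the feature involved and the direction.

regressive place assimilation

Underlying /d/ is realised as [ɟ] next to /c/; /c/ itself does not change.
/d/ is alveolar while /c/ is palatal; the output [ɟ] is palatal, matching the trigger — so the feature that spreads is place.
Manner and voice are unchanged, so the assimilation is partial, not total.
The other alternating form patterns the same way: /g/ → [ɖ] before /ʈ/ (velar → retroflex, matching retroflex) — only place changes, and always toward the following segment.
The trigger is the following segment, so the direction is regressive (anticipatory).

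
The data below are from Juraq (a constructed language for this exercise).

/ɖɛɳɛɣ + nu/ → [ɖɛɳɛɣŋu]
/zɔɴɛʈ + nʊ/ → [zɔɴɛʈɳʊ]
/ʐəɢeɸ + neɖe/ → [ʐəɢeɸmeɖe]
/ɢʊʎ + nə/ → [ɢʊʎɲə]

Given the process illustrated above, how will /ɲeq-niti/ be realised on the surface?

The data show progressive place assimilation: /n/ → [ŋ] after /ɣ/; /n/ → [ɳ] after /ʈ/; /n/ → [m] after /ɸ/; /n/ → [ɲ] after /ʎ/. In each pair only place changes, matching the preceding consonant, while manner and voice stay constant.
The rule targets /n/ (voiced alveolar nasal), which sits after the trigger /q/ (uvular).
Changing only its place to uvular gives [ɴ] — the voiced uvular nasal.

[ɲeqɴiti]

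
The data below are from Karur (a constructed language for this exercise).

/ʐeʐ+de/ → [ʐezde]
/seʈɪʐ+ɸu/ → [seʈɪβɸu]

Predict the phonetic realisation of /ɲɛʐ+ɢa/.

The data show regressive place assimilation: /ʐ/ → [z] before /d/; /ʐ/ → [β] before /ɸ/. In each pair only place changes, matching the following consonant, while manner and voice stay constant.
/ʐ/ is a voiced retroflex fricative. The following trigger /ɢ/ is uvular, so /ʐ/ must become uvular as well.
Changing only its place to uvular gives [ʁ] — the voiced uvular fricative.

[ɲɛʁɢa]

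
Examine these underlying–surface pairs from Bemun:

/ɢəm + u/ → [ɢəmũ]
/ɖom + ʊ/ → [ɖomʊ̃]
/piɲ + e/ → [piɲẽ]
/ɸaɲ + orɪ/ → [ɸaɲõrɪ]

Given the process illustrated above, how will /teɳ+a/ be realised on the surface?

[teɳã]

The data show progressive nasality assimilation (vowel nasalisation): /u/ → [ũ] after /m/; /ʊ/ → [ʊ̃] after /m/; /e/ → [ẽ] after /ɲ/; /o/ → [õ] after /ɲ/ — a vowel is nasalised by an immediately preceding nasal consonant.
/a/ sits next to the nasal /ɳ/ and is therefore nasalised to [ã].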